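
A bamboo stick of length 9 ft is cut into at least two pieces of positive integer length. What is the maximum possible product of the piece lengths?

Let P[k] be the best product for length k (with at least one cut). For each first piece i, the rest contributes max(k−i, P[k−i]).
P[2] = 1×max(1,0) = 1×1 = 1
P[3] = 1×max(2,1) = 1×2 = 2
P[4] = 2×max(2,1) = 2×2 = 4
P[5] = 2×max(3,2) = 2×3 = 6
P[6] = 3×max(3,2) = 3×3 = 9
P[7] = 2×max(5,6) = 2×6 = 12
P[8] = 2×max(6,9) = 2×9 = 18
P[9] = 3×max(6,9) = 3×9 = 27
One optimal split: 3 + 3 + 3; product 3×3×3 = 27.

27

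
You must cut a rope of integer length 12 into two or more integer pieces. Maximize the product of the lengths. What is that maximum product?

81

Define g[k] = max over 1≤i<k of i · max(k−i, g[k−i]); the inner max lets the remainder stay uncut if that's better.
g[2] = 1×max(1,0) = 1×1 = 1
g[3] = 1×max(2,1) = 1×2 = 2
g[4] = 2×max(2,1) = 2×2 = 4
g[5] = 2×max(3,2) = 2×3 = 6
g[6] = 3×max(3,2) = 3×3 = 9
g[7] = 2×max(5,6) = 2×6 = 12
g[8] = 2×max(6,9) = 2×9 = 18
g[9] = 3×max(6,9) = 3×9 = 27
g[10] = 2×max(8,18) = 2×18 = 36
g[11] = 2×max(9,27) = 2×27 = 54
g[12] = 3×max(9,27) = 3×27 = 81
One optimal split: 3 + 3 + 3 + 3; product 3×3×3×3 = 81.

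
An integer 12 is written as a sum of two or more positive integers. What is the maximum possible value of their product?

81

Define f[k] = max over 1≤i<k of i · max(k−i, f[k−i]); the inner max lets the remainder stay uncut if that's better.
f[2] = 1*max(1,0) = 1*1 = 1
f[3] = max(1*2, 2*1) = 2
f[4] = max(1*3, 2*2, 3*1) = 4
f[5] = max(1*4, 2*3, 3*2, 4*1) = 6
f[6] = max(1*6, 2*4, 3*3, 4*2, 5*1) = 9
f[7] = max(1*9, 2*6, 3*4, 4*3, 5*2, 6*1) = 12
f[8] = max(1*12, 2*9, 3*6, …, 6*2, 7*1) = 18
f[9] = max(1*18, 2*12, 3*9, …, 7*2, 8*1) = 27
f[10] = max(1*27, 2*18, 3*12, …, 8*2, 9*1) = 36
f[11] = max(1*36, 2*27, 3*18, …, 9*2, 10*1) = 54
f[12] = max(1*54, 2*36, 3*27, …, 10*2, 11*1) = 81
One optimal split: 3 + 3 + 3 + 3; product 3*3*3*3 = 81.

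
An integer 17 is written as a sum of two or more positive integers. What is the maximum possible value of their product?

486

Let P[k] be the best product for length k (with at least one cut). For each first piece i, the rest contributes max(k−i, P[k−i]).
P[2] = 1·max(1,0) = 1·1 = 1
P[3] = max(1·2, 2·1) = 2
P[4] = max(1·3, 2·2, 3·1) = 4
P[5] = max(1·4, 2·3, 3·2, 4·1) = 6
P[6] = max(1·6, 2·4, 3·3, 4·2, 5·1) = 9
P[7] = max(1·9, 2·6, 3·4, 4·3, 5·2, 6·1) = 12
P[8] = max(1·12, 2·9, 3·6, …, 6·2, 7·1) = 18
P[9] = max(1·18, 2·12, 3·9, …, 7·2, 8·1) = 27
P[10] = max(1·27, 2·18, 3·12, …, 8·2, 9·1) = 36
P[11] = max(1·36, 2·27, 3·18, …, 9·2, 10·1) = 54
P[12] = max(1·54, 2·36, 3·27, …, 10·2, 11·1) = 81
P[13] = max(1·81, 2·54, 3·36, …, 11·2, 12·1) = 108
P[14] = max(1·108, 2·81, 3·54, …, 12·2, 13·1) = 162
P[15] = max(1·162, 2·108, 3·81, …, 13·2, 14·1) = 243
P[16] = max(1·243, 2·162, 3·108, …, 14·2, 15·1) = 324
P[17] = max(1·324, 2·243, 3·162, …, 15·2, 16·1) = 486
One optimal split: 3 + 3 + 3 + 3 + 3 + 2; product 3·3·3·3·3·2 = 486.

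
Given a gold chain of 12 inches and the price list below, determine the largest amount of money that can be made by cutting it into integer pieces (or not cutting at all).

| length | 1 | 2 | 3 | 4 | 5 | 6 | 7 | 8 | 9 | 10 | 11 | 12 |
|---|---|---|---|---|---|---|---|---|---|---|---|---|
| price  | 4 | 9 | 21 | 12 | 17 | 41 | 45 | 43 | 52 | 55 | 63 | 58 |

Build best[k] bottom-up: best[k] = max over allowed piece i of (p[i] + best[k−i]).
best[1] = 4
best[2] = max(4+4, 9+0) = 9
best[3] = max(4+9, 9+4, 21+0) = 21
best[4] = max(4+21, 9+9, 21+4, 12+0) = 25
best[5] = max(4+25, 9+21, 21+9, 12+4, 17+0) = 30
best[6] = max(4+30, 9+25, 21+21, 12+9, 17+4, 41+0) = 42
best[7] = max(4+42, 9+30, 21+25, …, 41+4, 45+0) = 46
best[8] = max(4+46, 9+42, 21+30, …, 45+4, 43+0) = 51
best[9] = max(4+51, 9+46, 21+42, …, 43+4, 52+0) = 63
best[10] = max(4+63, 9+51, 21+46, …, 52+4, 55+0) = 67
best[11] = max(4+67, 9+63, 21+51, …, 55+4, 63+0) = 72
best[12] = max(4+72, 9+67, 21+63, …, 63+4, 58+0) = 84
One optimal cutting: 3 + 3 + 3 + 3 → $21 + $21 + $21 + $21 = $84.

84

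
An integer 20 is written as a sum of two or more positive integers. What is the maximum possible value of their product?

Fill prod[k] for k=2..20: at each k try every first piece i and multiply by the better of (k−i) uncut or prod[k−i].
prod[2] = 1×max(1,0) = 1×1 = 1
prod[3] = max(1×2, 2×1) = 2
prod[4] = max(1×3, 2×2, 3×1) = 4
prod[5] = max(1×4, 2×3, 3×2, 4×1) = 6
prod[6] = max(1×6, 2×4, 3×3, 4×2, 5×1) = 9
prod[7] = max(1×9, 2×6, 3×4, 4×3, 5×2, 6×1) = 12
prod[8] = max(1×12, 2×9, 3×6, …, 6×2, 7×1) = 18
prod[9] = max(1×18, 2×12, 3×9, …, 7×2, 8×1) = 27
prod[10] = max(1×27, 2×18, 3×12, …, 8×2, 9×1) = 36
prod[11] = max(1×36, 2×27, 3×18, …, 9×2, 10×1) = 54
prod[12] = max(1×54, 2×36, 3×27, …, 10×2, 11×1) = 81
prod[13] = max(1×81, 2×54, 3×36, …, 11×2, 12×1) = 108
prod[14] = max(1×108, 2×81, 3×54, …, 12×2, 13×1) = 162
prod[15] = max(1×162, 2×108, 3×81, …, 13×2, 14×1) = 243
prod[16] = max(1×243, 2×162, 3×108, …, 14×2, 15×1) = 324
prod[17] = max(1×324, 2×243, 3×162, …, 15×2, 16×1) = 486
prod[18] = max(1×486, 2×324, 3×243, …, 16×2, 17×1) = 729
prod[19] = max(1×729, 2×486, 3×324, …, 17×2, 18×1) = 972
prod[20] = max(1×972, 2×729, 3×486, …, 18×2, 19×1) = 1458
One optimal split: 3 + 3 + 3 + 3 + 3 + 3 + 2; product 3×3×3×3×3×3×2 = 1458.

1458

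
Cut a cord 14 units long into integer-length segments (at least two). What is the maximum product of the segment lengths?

162

Define P[k] = max over 1≤i<k of i · max(k−i, P[k−i]); the inner max lets the remainder stay uncut if that's better.
P[2] = 1×max(1,0) = 1×1 = 1
P[3] = 1×max(2,1) = 1×2 = 2
P[4] = 2×max(2,1) = 2×2 = 4
P[5] = 2×max(3,2) = 2×3 = 6
P[6] = 3×max(3,2) = 3×3 = 9
P[7] = 2×max(5,6) = 2×6 = 12
P[8] = 2×max(6,9) = 2×9 = 18
P[9] = 3×max(6,9) = 3×9 = 27
P[10] = 2×max(8,18) = 2×18 = 36
P[11] = 2×max(9,27) = 2×27 = 54
P[12] = 3×max(9,27) = 3×27 = 81
P[13] = 2×max(11,54) = 2×54 = 108
P[14] = 2×max(12,81) = 2×81 = 162
One optimal split: 3 + 3 + 3 + 3 + 2; product 3×3×3×3×2 = 162.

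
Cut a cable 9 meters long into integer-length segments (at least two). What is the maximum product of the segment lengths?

Define prod[k] = max over 1≤i<k of i · max(k−i, prod[k−i]); the inner max lets the remainder stay uncut if that's better.
prod[2] = 1×max(1,0) = 1×1 = 1
prod[3] = max(1×2, 2×1) = 2
prod[4] = max(1×3, 2×2, 3×1) = 4
prod[5] = max(1×4, 2×3, 3×2, 4×1) = 6
prod[6] = max(1×6, 2×4, 3×3, 4×2, 5×1) = 9
prod[7] = max(1×9, 2×6, 3×4, 4×3, 5×2, 6×1) = 12
prod[8] = max(1×12, 2×9, 3×6, …, 6×2, 7×1) = 18
prod[9] = max(1×18, 2×12, 3×9, …, 7×2, 8×1) = 27
One optimal split: 3 + 3 + 3; product 3×3×3 = 27.

27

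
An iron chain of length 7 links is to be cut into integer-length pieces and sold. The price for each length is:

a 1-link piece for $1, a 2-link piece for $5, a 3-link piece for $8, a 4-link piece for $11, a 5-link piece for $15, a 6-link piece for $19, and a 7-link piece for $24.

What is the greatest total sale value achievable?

Build best[k] bottom-up: best[k] = max over allowed piece i of (p[i] + best[k−i]).
best[1] = 1
best[2] = 5
best[3] = 8
best[4] = 11
best[5] = 15
best[6] = 19
best[7] = 24
Best is to sell the whole 7-link piece uncut for $24.

24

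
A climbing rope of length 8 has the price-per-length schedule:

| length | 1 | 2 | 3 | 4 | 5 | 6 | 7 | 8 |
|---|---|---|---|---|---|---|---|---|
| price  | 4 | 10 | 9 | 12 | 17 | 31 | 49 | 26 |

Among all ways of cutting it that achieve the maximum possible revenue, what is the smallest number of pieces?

Build r[k] bottom-up: r[k] = max over allowed piece i of (p[i] + r[k−i]).
r[1] = 4
r[2] = 10
r[3] = 14  (first piece 1, then r[2]=10)
r[4] = 20  (first piece 2, then r[2]=10)
r[5] = 24  (first piece 1, then r[4]=20)
r[6] = 31
r[7] = 49
r[8] = 53  (first piece 1, then r[7]=49)
Maximum revenue is €53.
Now minimize piece count subject to staying optimal: for each k, pieces[k] = 1 + min over i with p[i]+r[k−i]=r[k] of pieces[k−i].
pieces[5] = 3
pieces[6] = 1
pieces[7] = 1
pieces[8] = 2

2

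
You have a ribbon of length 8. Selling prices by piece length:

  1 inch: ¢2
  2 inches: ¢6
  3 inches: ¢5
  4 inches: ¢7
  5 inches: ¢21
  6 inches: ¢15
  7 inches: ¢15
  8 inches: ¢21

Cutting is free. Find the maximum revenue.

Let best[k] be the best obtainable value from length k. For each k, try every first piece i and keep the best of price[i] + best[k−i].
best[1] = 2
best[2] = max(2+2, 6+0) = 6
best[3] = max(2+6, 6+2, 5+0) = 8
best[4] = max(2+8, 6+6, 5+2, 7+0) = 12
best[5] = max(2+12, 6+8, 5+6, 7+2, 21+0) = 21
best[6] = max(2+21, 6+12, 5+8, 7+6, 21+2, 15+0) = 23
best[7] = max(2+23, 6+21, 5+12, …, 15+2, 15+0) = 27
best[8] = max(2+27, 6+23, 5+21, …, 15+2, 21+0) = 29
One optimal cutting: 5 + 2 + 1 → ¢21 + ¢6 + ¢2 = ¢29.

29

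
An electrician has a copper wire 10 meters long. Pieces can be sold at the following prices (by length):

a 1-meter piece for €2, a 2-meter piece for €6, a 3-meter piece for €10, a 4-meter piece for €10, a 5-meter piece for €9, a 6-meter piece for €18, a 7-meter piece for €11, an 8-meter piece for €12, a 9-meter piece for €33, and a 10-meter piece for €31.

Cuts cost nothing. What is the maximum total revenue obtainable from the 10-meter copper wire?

Consider every possible first cut. best[k] is the best of p[i]+best[k−i] over all sellable i≤k.
best[1] = 2
best[2] = 6
best[3] = 10
best[4] = 12  (first piece 1, then best[3]=10)
best[5] = 16  (first piece 2, then best[3]=10)
best[6] = 20  (first piece 3, then best[3]=10)
best[7] = 22  (first piece 1, then best[6]=20)
best[8] = 26  (first piece 2, then best[6]=20)
best[9] = 33
best[10] = 35  (first piece 1, then best[9]=33)
One optimal cutting: 9 + 1 → €33 + €2 = €35.

35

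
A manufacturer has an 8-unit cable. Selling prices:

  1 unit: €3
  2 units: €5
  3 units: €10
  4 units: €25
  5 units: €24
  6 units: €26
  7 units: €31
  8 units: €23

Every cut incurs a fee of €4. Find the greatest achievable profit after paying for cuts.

46

Build v[k] bottom-up: v[k] = max over allowed piece i of (p[i] + v[k−i]) − 4 per cut.
v[1] = 3
v[2] = 5
v[3] = 10
v[4] = 25
v[5] = 24  (first piece 1, then v[4]=25)
v[6] = 26  (first piece 2, then v[4]=25)
v[7] = 31  (first piece 3, then v[4]=25)
v[8] = 46  (first piece 4, then v[4]=25)
One optimal plan: pieces 4 + 4 (1 cut) → €50 − €4 = €46.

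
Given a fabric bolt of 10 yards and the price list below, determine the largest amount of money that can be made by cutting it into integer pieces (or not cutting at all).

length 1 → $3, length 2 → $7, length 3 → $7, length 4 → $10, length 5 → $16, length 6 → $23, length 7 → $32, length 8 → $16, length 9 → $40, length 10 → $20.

Build best[k] bottom-up: best[k] = max over allowed piece i of (p[i] + best[k−i]).
best[1] = 3
best[2] = 7
best[3] = 10  (first piece 1, then best[2]=7)
best[4] = 14  (first piece 2, then best[2]=7)
best[5] = 17  (first piece 1, then best[4]=14)
best[6] = 23
best[7] = 32
best[8] = 35  (first piece 1, then best[7]=32)
best[9] = 40
best[10] = 43  (first piece 1, then best[9]=40)
One optimal cutting: 9 + 1 → $40 + $3 = $43.

43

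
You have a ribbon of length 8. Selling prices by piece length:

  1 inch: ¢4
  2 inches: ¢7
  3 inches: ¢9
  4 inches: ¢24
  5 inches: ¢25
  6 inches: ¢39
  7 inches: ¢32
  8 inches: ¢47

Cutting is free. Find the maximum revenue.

Build best[k] bottom-up: best[k] = max over allowed piece i of (p[i] + best[k−i]).
best[1] = 4
best[2] = max(4+4, 7+0) = 8
best[3] = max(4+8, 7+4, 9+0) = 12
best[4] = max(4+12, 7+8, 9+4, 24+0) = 24
best[5] = max(4+24, 7+12, 9+8, 24+4, 25+0) = 28
best[6] = max(4+28, 7+24, 9+12, 24+8, 25+4, 39+0) = 39
best[7] = max(4+39, 7+28, 9+24, …, 39+4, 32+0) = 43
best[8] = max(4+43, 7+39, 9+28, …, 32+4, 47+0) = 48
One optimal cutting: 4 + 4 → ¢24 + ¢24 = ¢48.

48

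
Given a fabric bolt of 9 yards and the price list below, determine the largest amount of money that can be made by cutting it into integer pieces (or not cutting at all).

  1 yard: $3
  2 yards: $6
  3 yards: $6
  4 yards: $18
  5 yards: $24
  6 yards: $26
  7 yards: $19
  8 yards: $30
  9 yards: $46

46

Consider every possible first cut. v[k] is the best of p[i]+v[k−i] over all sellable i≤k.
v[1] = 3
v[2] = max(3+3, 6+0) = 6
v[3] = max(3+6, 6+3, 6+0) = 9
v[4] = max(3+9, 6+6, 6+3, 18+0) = 18
v[5] = max(3+18, 6+9, 6+6, 18+3, 24+0) = 24
v[6] = max(3+24, 6+18, 6+9, 18+6, 24+3, 26+0) = 27
v[7] = max(3+27, 6+24, 6+18, …, 26+3, 19+0) = 30
v[8] = max(3+30, 6+27, 6+24, …, 19+3, 30+0) = 36
v[9] = max(3+36, 6+30, 6+27, …, 30+3, 46+0) = 46
Best is to sell the whole 9-yard piece uncut for $46.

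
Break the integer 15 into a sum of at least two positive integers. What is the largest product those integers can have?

243

Define P[k] = max over 1≤i<k of i · max(k−i, P[k−i]); the inner max lets the remainder stay uncut if that's better.
P[2] = 1*max(1,0) = 1*1 = 1
P[3] = max(1*2, 2*1) = 2
P[4] = max(1*3, 2*2, 3*1) = 4
P[5] = max(1*4, 2*3, 3*2, 4*1) = 6
P[6] = max(1*6, 2*4, 3*3, 4*2, 5*1) = 9
P[7] = max(1*9, 2*6, 3*4, 4*3, 5*2, 6*1) = 12
P[8] = max(1*12, 2*9, 3*6, …, 6*2, 7*1) = 18
P[9] = max(1*18, 2*12, 3*9, …, 7*2, 8*1) = 27
P[10] = max(1*27, 2*18, 3*12, …, 8*2, 9*1) = 36
P[11] = max(1*36, 2*27, 3*18, …, 9*2, 10*1) = 54
P[12] = max(1*54, 2*36, 3*27, …, 10*2, 11*1) = 81
P[13] = max(1*81, 2*54, 3*36, …, 11*2, 12*1) = 108
P[14] = max(1*108, 2*81, 3*54, …, 12*2, 13*1) = 162
P[15] = max(1*162, 2*108, 3*81, …, 13*2, 14*1) = 243
One optimal split: 3 + 3 + 3 + 3 + 3; product 3*3*3*3*3 = 243.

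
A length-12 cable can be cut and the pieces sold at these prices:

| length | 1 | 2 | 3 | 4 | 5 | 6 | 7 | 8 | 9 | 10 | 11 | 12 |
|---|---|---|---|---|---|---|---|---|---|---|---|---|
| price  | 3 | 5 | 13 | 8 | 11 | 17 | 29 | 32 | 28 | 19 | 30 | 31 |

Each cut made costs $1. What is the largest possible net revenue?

Build r[k] bottom-up: r[k] = max over allowed piece i of (p[i] + r[k−i]) − 1 per cut.
r[1] = 3
r[2] = max(3+3-1, 5+0) = 5
r[3] = max(3+5-1, 5+3-1, 13+0) = 13
r[4] = max(3+13-1, 5+5-1, 13+3-1, 8+0) = 15
r[5] = max(3+15-1, 5+13-1, 13+5-1, 8+3-1, 11+0) = 17
r[6] = max(3+17-1, 5+15-1, 13+13-1, 8+5-1, 11+3-1, 17+0) = 25
r[7] = max(3+25-1, 5+17-1, 13+15-1, …, 17+3-1, 29+0) = 29
r[8] = max(3+29-1, 5+25-1, 13+17-1, …, 29+3-1, 32+0) = 32
r[9] = max(3+32-1, 5+29-1, 13+25-1, …, 32+3-1, 28+0) = 37
r[10] = max(3+37-1, 5+32-1, 13+29-1, …, 28+3-1, 19+0) = 41
r[11] = max(3+41-1, 5+37-1, 13+32-1, …, 19+3-1, 30+0) = 44
r[12] = max(3+44-1, 5+41-1, 13+37-1, …, 30+3-1, 31+0) = 49
One optimal plan: pieces 3 + 3 + 3 + 3 (3 cuts) → $52 − $3 = $49.

49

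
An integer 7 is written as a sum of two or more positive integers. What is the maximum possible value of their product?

Define prod[k] = max over 1≤i<k of i · max(k−i, prod[k−i]); the inner max lets the remainder stay uncut if that's better.
prod[2] = 1*max(1,0) = 1*1 = 1
prod[3] = 1*max(2,1) = 1*2 = 2
prod[4] = 2*max(2,1) = 2*2 = 4
prod[5] = 2*max(3,2) = 2*3 = 6
prod[6] = 3*max(3,2) = 3*3 = 9
prod[7] = 2*max(5,6) = 2*6 = 12
One optimal split: 3 + 2 + 2; product 3*2*2 = 12.

12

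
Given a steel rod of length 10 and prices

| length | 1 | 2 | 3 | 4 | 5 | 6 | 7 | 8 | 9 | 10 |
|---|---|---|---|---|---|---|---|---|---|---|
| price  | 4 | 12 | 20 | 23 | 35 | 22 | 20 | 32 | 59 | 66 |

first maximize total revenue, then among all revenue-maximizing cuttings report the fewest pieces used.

Consider every possible first cut. r[k] is the best of p[i]+r[k−i] over all sellable i≤k.
r[1] = 4
r[2] = max(4+4, 12+0) = 12
r[3] = max(4+12, 12+4, 20+0) = 20
r[4] = max(4+20, 12+12, 20+4, 23+0) = 24
r[5] = max(4+24, 12+20, 20+12, 23+4, 35+0) = 35
r[6] = max(4+35, 12+24, 20+20, 23+12, 35+4, 22+0) = 40
r[7] = max(4+40, 12+35, 20+24, …, 22+4, 20+0) = 47
r[8] = max(4+47, 12+40, 20+35, …, 20+4, 32+0) = 55
r[9] = max(4+55, 12+47, 20+40, …, 32+4, 59+0) = 60
r[10] = max(4+60, 12+55, 20+47, …, 59+4, 66+0) = 70
Maximum revenue is $70.
Now minimize piece count subject to staying optimal: for each k, pieces[k] = 1 + min over i with p[i]+r[k−i]=r[k] of pieces[k−i].
pieces[7] = 2
pieces[8] = 2
pieces[9] = 3
pieces[10] = 2

2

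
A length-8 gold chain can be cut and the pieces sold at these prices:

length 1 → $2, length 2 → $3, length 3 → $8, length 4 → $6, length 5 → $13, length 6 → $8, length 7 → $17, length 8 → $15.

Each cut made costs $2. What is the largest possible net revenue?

Build v[k] bottom-up: v[k] = max over allowed piece i of (p[i] + v[k−i]) − 2 per cut.
v[1] = 2
v[2] = max(2+2-2, 3+0) = 3
v[3] = max(2+3-2, 3+2-2, 8+0) = 8
v[4] = max(2+8-2, 3+3-2, 8+2-2, 6+0) = 8
v[5] = max(2+8-2, 3+8-2, 8+3-2, 6+2-2, 13+0) = 13
v[6] = max(2+13-2, 3+8-2, 8+8-2, 6+3-2, 13+2-2, 8+0) = 14
v[7] = max(2+14-2, 3+13-2, 8+8-2, …, 8+2-2, 17+0) = 17
v[8] = max(2+17-2, 3+14-2, 8+13-2, …, 17+2-2, 15+0) = 19
One optimal plan: pieces 5 + 3 (1 cut) → $21 − $2 = $19.

19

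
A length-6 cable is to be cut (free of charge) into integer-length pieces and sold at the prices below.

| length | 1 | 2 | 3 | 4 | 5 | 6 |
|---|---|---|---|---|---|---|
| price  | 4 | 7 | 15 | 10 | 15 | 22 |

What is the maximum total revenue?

30

Consider every possible first cut. R[k] is the best of p[i]+R[k−i] over all sellable i≤k.
R[1] = 4
R[2] = 8  (first piece 1, then R[1]=4)
R[3] = 15
R[4] = 19  (first piece 1, then R[3]=15)
R[5] = 23  (first piece 1, then R[4]=19)
R[6] = 30  (first piece 3, then R[3]=15)
One optimal cutting: 3 + 3 → €15 + €15 = €30.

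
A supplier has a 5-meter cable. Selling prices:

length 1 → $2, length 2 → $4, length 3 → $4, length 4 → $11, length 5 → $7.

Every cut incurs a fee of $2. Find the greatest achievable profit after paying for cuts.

11

Let v[k] be the best obtainable value from length k. For each k, try every first piece i and keep the best of price[i] + v[k−i] minus the 2 cut fee when i<k.
v[1] = 2
v[2] = 4
v[3] = 4  (first piece 1, then v[2]=4)
v[4] = 11
v[5] = 11  (first piece 1, then v[4]=11)
One optimal plan: pieces 4 + 1 (1 cut) → $13 − $2 = $11.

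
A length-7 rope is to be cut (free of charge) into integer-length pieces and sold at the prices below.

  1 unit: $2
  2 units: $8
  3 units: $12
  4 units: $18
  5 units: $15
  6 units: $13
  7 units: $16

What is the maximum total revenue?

30

Build r[k] bottom-up: r[k] = max over allowed piece i of (p[i] + r[k−i]).
r[1] = 2
r[2] = max(2+2, 8+0) = 8
r[3] = max(2+8, 8+2, 12+0) = 12
r[4] = max(2+12, 8+8, 12+2, 18+0) = 18
r[5] = max(2+18, 8+12, 12+8, 18+2, 15+0) = 20
r[6] = max(2+20, 8+18, 12+12, 18+8, 15+2, 13+0) = 26
r[7] = max(2+26, 8+20, 12+18, …, 13+2, 16+0) = 30
One optimal cutting: 4 + 3 → $18 + $12 = $30.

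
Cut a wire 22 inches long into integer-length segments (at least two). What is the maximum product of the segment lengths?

Fill P[k] for k=2..22: at each k try every first piece i and multiply by the better of (k−i) uncut or P[k−i].
P[2] = 1×max(1,0) = 1×1 = 1
P[3] = 1×max(2,1) = 1×2 = 2
P[4] = 2×max(2,1) = 2×2 = 4
P[5] = 2×max(3,2) = 2×3 = 6
P[6] = 3×max(3,2) = 3×3 = 9
P[7] = 2×max(5,6) = 2×6 = 12
P[8] = 2×max(6,9) = 2×9 = 18
P[9] = 3×max(6,9) = 3×9 = 27
P[10] = 2×max(8,18) = 2×18 = 36
P[11] = 2×max(9,27) = 2×27 = 54
P[12] = 3×max(9,27) = 3×27 = 81
P[13] = 2×max(11,54) = 2×54 = 108
P[14] = 2×max(12,81) = 2×81 = 162
P[15] = 3×max(12,81) = 3×81 = 243
P[16] = 2×max(14,162) = 2×162 = 324
P[17] = 2×max(15,243) = 2×243 = 486
P[18] = 3×max(15,243) = 3×243 = 729
P[19] = 2×max(17,486) = 2×486 = 972
P[20] = 2×max(18,729) = 2×729 = 1458
P[21] = 3×max(18,729) = 3×729 = 2187
P[22] = 2×max(20,1458) = 2×1458 = 2916
One optimal split: 3 + 3 + 3 + 3 + 3 + 3 + 2 + 2; product 3×3×3×3×3×3×2×2 = 2916.

2916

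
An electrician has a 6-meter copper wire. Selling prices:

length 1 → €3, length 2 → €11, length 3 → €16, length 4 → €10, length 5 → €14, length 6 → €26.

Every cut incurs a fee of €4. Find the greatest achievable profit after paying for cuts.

28

Consider every possible first cut. v[k] is the best of p[i]+v[k−i] over all sellable i≤k, charging 4 whenever i<k.
v[1] = 3
v[2] = max(3+3-4, 11+0) = 11
v[3] = max(3+11-4, 11+3-4, 16+0) = 16
v[4] = max(3+16-4, 11+11-4, 16+3-4, 10+0) = 18
v[5] = max(3+18-4, 11+16-4, 16+11-4, 10+3-4, 14+0) = 23
v[6] = max(3+23-4, 11+18-4, 16+16-4, 10+11-4, 14+3-4, 26+0) = 28
One optimal plan: pieces 3 + 3 (1 cut) → €32 − €4 = €28.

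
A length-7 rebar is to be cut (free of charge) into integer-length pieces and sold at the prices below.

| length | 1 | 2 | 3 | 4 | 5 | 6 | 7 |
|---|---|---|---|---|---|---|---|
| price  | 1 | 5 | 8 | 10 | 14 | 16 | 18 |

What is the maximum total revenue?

Build best[k] bottom-up: best[k] = max over allowed piece i of (p[i] + best[k−i]).
best[1] = 1
best[2] = max(1+1, 5+0) = 5
best[3] = max(1+5, 5+1, 8+0) = 8
best[4] = max(1+8, 5+5, 8+1, 10+0) = 10
best[5] = max(1+10, 5+8, 8+5, 10+1, 14+0) = 14
best[6] = max(1+14, 5+10, 8+8, 10+5, 14+1, 16+0) = 16
best[7] = max(1+16, 5+14, 8+10, …, 16+1, 18+0) = 19
One optimal cutting: 5 + 2 → ₹14 + ₹5 = ₹19.

19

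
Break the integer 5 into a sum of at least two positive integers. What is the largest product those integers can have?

Fill P[k] for k=2..5: at each k try every first piece i and multiply by the better of (k−i) uncut or P[k−i].
P[2] = 1·max(1,0) = 1·1 = 1
P[3] = 1·max(2,1) = 1·2 = 2
P[4] = 2·max(2,1) = 2·2 = 4
P[5] = 2·max(3,2) = 2·3 = 6
One optimal split: 3 + 2; product 3·2 = 6.

6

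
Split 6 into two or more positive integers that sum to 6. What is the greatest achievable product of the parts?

9

Define m[k] = max over 1≤i<k of i · max(k−i, m[k−i]); the inner max lets the remainder stay uncut if that's better.
m[2] = 1×max(1,0) = 1×1 = 1
m[3] = 1×max(2,1) = 1×2 = 2
m[4] = 2×max(2,1) = 2×2 = 4
m[5] = 2×max(3,2) = 2×3 = 6
m[6] = 3×max(3,2) = 3×3 = 9
One optimal split: 3 + 3; product 3×3 = 9.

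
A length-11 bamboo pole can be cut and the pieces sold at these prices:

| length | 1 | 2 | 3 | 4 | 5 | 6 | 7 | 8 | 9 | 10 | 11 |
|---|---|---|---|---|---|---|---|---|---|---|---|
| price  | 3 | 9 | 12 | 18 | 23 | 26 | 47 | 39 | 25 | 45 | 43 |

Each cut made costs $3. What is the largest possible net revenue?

Consider every possible first cut. v[k] is the best of p[i]+v[k−i] over all sellable i≤k, charging 3 whenever i<k.
v[1] = 3
v[2] = max(3+3-3, 9+0) = 9
v[3] = max(3+9-3, 9+3-3, 12+0) = 12
v[4] = max(3+12-3, 9+9-3, 12+3-3, 18+0) = 18
v[5] = max(3+18-3, 9+12-3, 12+9-3, 18+3-3, 23+0) = 23
v[6] = max(3+23-3, 9+18-3, 12+12-3, 18+9-3, 23+3-3, 26+0) = 26
v[7] = max(3+26-3, 9+23-3, 12+18-3, …, 26+3-3, 47+0) = 47
v[8] = max(3+47-3, 9+26-3, 12+23-3, …, 47+3-3, 39+0) = 47
v[9] = max(3+47-3, 9+47-3, 12+26-3, …, 39+3-3, 25+0) = 53
v[10] = max(3+53-3, 9+47-3, 12+47-3, …, 25+3-3, 45+0) = 56
v[11] = max(3+56-3, 9+53-3, 12+47-3, …, 45+3-3, 43+0) = 62
One optimal plan: pieces 7 + 4 (1 cut) → $65 − $3 = $62.

62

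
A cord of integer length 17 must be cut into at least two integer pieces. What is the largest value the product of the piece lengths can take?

486

Define m[k] = max over 1≤i<k of i · max(k−i, m[k−i]); the inner max lets the remainder stay uncut if that's better.
m[2] = 1×max(1,0) = 1×1 = 1
m[3] = 1×max(2,1) = 1×2 = 2
m[4] = 2×max(2,1) = 2×2 = 4
m[5] = 2×max(3,2) = 2×3 = 6
m[6] = 3×max(3,2) = 3×3 = 9
m[7] = 2×max(5,6) = 2×6 = 12
m[8] = 2×max(6,9) = 2×9 = 18
m[9] = 3×max(6,9) = 3×9 = 27
m[10] = 2×max(8,18) = 2×18 = 36
m[11] = 2×max(9,27) = 2×27 = 54
m[12] = 3×max(9,27) = 3×27 = 81
m[13] = 2×max(11,54) = 2×54 = 108
m[14] = 2×max(12,81) = 2×81 = 162
m[15] = 3×max(12,81) = 3×81 = 243
m[16] = 2×max(14,162) = 2×162 = 324
m[17] = 2×max(15,243) = 2×243 = 486
One optimal split: 3 + 3 + 3 + 3 + 3 + 2; product 3×3×3×3×3×2 = 486.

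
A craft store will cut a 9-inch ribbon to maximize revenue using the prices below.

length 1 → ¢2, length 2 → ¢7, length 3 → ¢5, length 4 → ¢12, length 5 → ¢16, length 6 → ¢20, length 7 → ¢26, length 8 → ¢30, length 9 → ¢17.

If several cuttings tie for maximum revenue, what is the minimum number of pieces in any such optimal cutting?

2

Consider every possible first cut. r[k] is the best of p[i]+r[k−i] over all sellable i≤k.
r[1] = 2
r[2] = max(2+2, 7+0) = 7
r[3] = max(2+7, 7+2, 5+0) = 9
r[4] = max(2+9, 7+7, 5+2, 12+0) = 14
r[5] = max(2+14, 7+9, 5+7, 12+2, 16+0) = 16
r[6] = max(2+16, 7+14, 5+9, 12+7, 16+2, 20+0) = 21
r[7] = max(2+21, 7+16, 5+14, …, 20+2, 26+0) = 26
r[8] = max(2+26, 7+21, 5+16, …, 26+2, 30+0) = 30
r[9] = max(2+30, 7+26, 5+21, …, 30+2, 17+0) = 33
Maximum revenue is ¢33.
Now minimize piece count subject to staying optimal: for each k, pieces[k] = 1 + min over i with p[i]+r[k−i]=r[k] of pieces[k−i].
pieces[6] = 3
pieces[7] = 1
pieces[8] = 1
pieces[9] = 2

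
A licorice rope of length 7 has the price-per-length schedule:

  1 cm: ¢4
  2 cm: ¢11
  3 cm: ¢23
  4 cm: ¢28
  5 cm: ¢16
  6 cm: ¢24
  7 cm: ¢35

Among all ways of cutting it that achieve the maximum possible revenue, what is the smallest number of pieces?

Build r[k] bottom-up: r[k] = max over allowed piece i of (p[i] + r[k−i]).
r[1] = 4
r[2] = max(4+4, 11+0) = 11
r[3] = max(4+11, 11+4, 23+0) = 23
r[4] = max(4+23, 11+11, 23+4, 28+0) = 28
r[5] = max(4+28, 11+23, 23+11, 28+4, 16+0) = 34
r[6] = max(4+34, 11+28, 23+23, 28+11, 16+4, 24+0) = 46
r[7] = max(4+46, 11+34, 23+28, …, 24+4, 35+0) = 51
Maximum revenue is ¢51.
Now minimize piece count subject to staying optimal: for each k, pieces[k] = 1 + min over i with p[i]+r[k−i]=r[k] of pieces[k−i].
pieces[4] = 1
pieces[5] = 2
pieces[6] = 2
pieces[7] = 2

2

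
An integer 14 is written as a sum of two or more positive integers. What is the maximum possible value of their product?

162

Fill prod[k] for k=2..14: at each k try every first piece i and multiply by the better of (k−i) uncut or prod[k−i].
Small cases: prod[2]=1, prod[3]=2, prod[4]=4, prod[5]=6, prod[6]=9, prod[7]=12.
prod[8] = 2×max(6,9) = 2×9 = 18
prod[9] = 3×max(6,9) = 3×9 = 27
prod[10] = 2×max(8,18) = 2×18 = 36
prod[11] = 2×max(9,27) = 2×27 = 54
prod[12] = 3×max(9,27) = 3×27 = 81
prod[13] = 2×max(11,54) = 2×54 = 108
prod[14] = 2×max(12,81) = 2×81 = 162
One optimal split: 3 + 3 + 3 + 3 + 2; product 3×3×3×3×2 = 162.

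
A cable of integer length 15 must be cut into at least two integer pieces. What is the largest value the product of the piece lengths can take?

243

Define m[k] = max over 1≤i<k of i · max(k−i, m[k−i]); the inner max lets the remainder stay uncut if that's better.
m[2] = 1*max(1,0) = 1*1 = 1
m[3] = 1*max(2,1) = 1*2 = 2
m[4] = 2*max(2,1) = 2*2 = 4
m[5] = 2*max(3,2) = 2*3 = 6
m[6] = 3*max(3,2) = 3*3 = 9
m[7] = 2*max(5,6) = 2*6 = 12
m[8] = 2*max(6,9) = 2*9 = 18
m[9] = 3*max(6,9) = 3*9 = 27
m[10] = 2*max(8,18) = 2*18 = 36
m[11] = 2*max(9,27) = 2*27 = 54
m[12] = 3*max(9,27) = 3*27 = 81
m[13] = 2*max(11,54) = 2*54 = 108
m[14] = 2*max(12,81) = 2*81 = 162
m[15] = 3*max(12,81) = 3*81 = 243
One optimal split: 3 + 3 + 3 + 3 + 3; product 3*3*3*3*3 = 243.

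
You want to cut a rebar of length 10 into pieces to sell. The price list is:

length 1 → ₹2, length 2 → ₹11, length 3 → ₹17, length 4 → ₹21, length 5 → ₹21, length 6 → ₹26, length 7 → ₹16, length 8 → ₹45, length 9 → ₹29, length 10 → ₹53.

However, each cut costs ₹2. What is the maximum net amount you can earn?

54

Consider every possible first cut. net[k] is the best of p[i]+net[k−i] over all sellable i≤k, charging 2 whenever i<k.
net[1] = 2
net[2] = max(2+2-2, 11+0) = 11
net[3] = max(2+11-2, 11+2-2, 17+0) = 17
net[4] = max(2+17-2, 11+11-2, 17+2-2, 21+0) = 21
net[5] = max(2+21-2, 11+17-2, 17+11-2, 21+2-2, 21+0) = 26
net[6] = max(2+26-2, 11+21-2, 17+17-2, 21+11-2, 21+2-2, 26+0) = 32
net[7] = max(2+32-2, 11+26-2, 17+21-2, …, 26+2-2, 16+0) = 36
net[8] = max(2+36-2, 11+32-2, 17+26-2, …, 16+2-2, 45+0) = 45
net[9] = max(2+45-2, 11+36-2, 17+32-2, …, 45+2-2, 29+0) = 47
net[10] = max(2+47-2, 11+45-2, 17+36-2, …, 29+2-2, 53+0) = 54
One optimal plan: pieces 8 + 2 (1 cut) → ₹56 − ₹2 = ₹54.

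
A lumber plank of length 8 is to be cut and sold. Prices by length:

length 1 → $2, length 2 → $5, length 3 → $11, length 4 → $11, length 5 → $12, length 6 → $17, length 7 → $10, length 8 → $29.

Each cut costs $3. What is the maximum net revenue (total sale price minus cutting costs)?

Build net[k] bottom-up: net[k] = max over allowed piece i of (p[i] + net[k−i]) − 3 per cut.
net[1] = 2
net[2] = max(2+2-3, 5+0) = 5
net[3] = max(2+5-3, 5+2-3, 11+0) = 11
net[4] = max(2+11-3, 5+5-3, 11+2-3, 11+0) = 11
net[5] = max(2+11-3, 5+11-3, 11+5-3, 11+2-3, 12+0) = 13
net[6] = max(2+13-3, 5+11-3, 11+11-3, 11+5-3, 12+2-3, 17+0) = 19
net[7] = max(2+19-3, 5+13-3, 11+11-3, …, 17+2-3, 10+0) = 19
net[8] = max(2+19-3, 5+19-3, 11+13-3, …, 10+2-3, 29+0) = 29
Best is to make no cuts and sell whole for $29.

29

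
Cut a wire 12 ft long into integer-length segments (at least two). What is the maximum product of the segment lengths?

81

Let g[k] be the best product for length k (with at least one cut). For each first piece i, the rest contributes max(k−i, g[k−i]).
g[2] = 1×max(1,0) = 1×1 = 1
g[3] = 1×max(2,1) = 1×2 = 2
g[4] = 2×max(2,1) = 2×2 = 4
g[5] = 2×max(3,2) = 2×3 = 6
g[6] = 3×max(3,2) = 3×3 = 9
g[7] = 2×max(5,6) = 2×6 = 12
g[8] = 2×max(6,9) = 2×9 = 18
g[9] = 3×max(6,9) = 3×9 = 27
g[10] = 2×max(8,18) = 2×18 = 36
g[11] = 2×max(9,27) = 2×27 = 54
g[12] = 3×max(9,27) = 3×27 = 81
One optimal split: 3 + 3 + 3 + 3; product 3×3×3×3 = 81.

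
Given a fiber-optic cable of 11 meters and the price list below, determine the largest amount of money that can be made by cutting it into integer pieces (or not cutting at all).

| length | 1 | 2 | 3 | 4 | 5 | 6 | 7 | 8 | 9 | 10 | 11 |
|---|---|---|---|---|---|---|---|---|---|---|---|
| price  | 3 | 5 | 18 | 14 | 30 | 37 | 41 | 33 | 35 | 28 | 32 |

67

Consider every possible first cut. v[k] is the best of p[i]+v[k−i] over all sellable i≤k.
v[1] = 3
v[2] = max(3+3, 5+0) = 6
v[3] = max(3+6, 5+3, 18+0) = 18
v[4] = max(3+18, 5+6, 18+3, 14+0) = 21
v[5] = max(3+21, 5+18, 18+6, 14+3, 30+0) = 30
v[6] = max(3+30, 5+21, 18+18, 14+6, 30+3, 37+0) = 37
v[7] = max(3+37, 5+30, 18+21, …, 37+3, 41+0) = 41
v[8] = max(3+41, 5+37, 18+30, …, 41+3, 33+0) = 48
v[9] = max(3+48, 5+41, 18+37, …, 33+3, 35+0) = 55
v[10] = max(3+55, 5+48, 18+41, …, 35+3, 28+0) = 60
v[11] = max(3+60, 5+55, 18+48, …, 28+3, 32+0) = 67
One optimal cutting: 6 + 5 → $37 + $30 = $67.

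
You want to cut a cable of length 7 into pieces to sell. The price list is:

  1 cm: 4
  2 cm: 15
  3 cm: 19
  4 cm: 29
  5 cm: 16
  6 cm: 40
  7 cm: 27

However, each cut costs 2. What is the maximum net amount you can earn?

Build net[k] bottom-up: net[k] = max over allowed piece i of (p[i] + net[k−i]) − 2 per cut.
net[1] = 4
net[2] = max(4+4-2, 15+0) = 15
net[3] = max(4+15-2, 15+4-2, 19+0) = 19
net[4] = max(4+19-2, 15+15-2, 19+4-2, 29+0) = 29
net[5] = max(4+29-2, 15+19-2, 19+15-2, 29+4-2, 16+0) = 32
net[6] = max(4+32-2, 15+29-2, 19+19-2, 29+15-2, 16+4-2, 40+0) = 42
net[7] = max(4+42-2, 15+32-2, 19+29-2, …, 40+4-2, 27+0) = 46
One optimal plan: pieces 4 + 3 (1 cut) → 48 − 2 = 46.

46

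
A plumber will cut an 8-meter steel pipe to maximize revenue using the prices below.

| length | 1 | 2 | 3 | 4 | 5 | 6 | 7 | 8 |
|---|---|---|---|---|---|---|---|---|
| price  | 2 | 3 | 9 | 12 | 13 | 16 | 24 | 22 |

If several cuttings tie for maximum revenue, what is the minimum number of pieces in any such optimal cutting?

Consider every possible first cut. r[k] is the best of p[i]+r[k−i] over all sellable i≤k.
r[1] = 2
r[2] = max(2+2, 3+0) = 4
r[3] = max(2+4, 3+2, 9+0) = 9
r[4] = max(2+9, 3+4, 9+2, 12+0) = 12
r[5] = max(2+12, 3+9, 9+4, 12+2, 13+0) = 14
r[6] = max(2+14, 3+12, 9+9, 12+4, 13+2, 16+0) = 18
r[7] = max(2+18, 3+14, 9+12, …, 16+2, 24+0) = 24
r[8] = max(2+24, 3+18, 9+14, …, 24+2, 22+0) = 26
Maximum revenue is $26.
Now minimize piece count subject to staying optimal: for each k, pieces[k] = 1 + min over i with p[i]+r[k−i]=r[k] of pieces[k−i].
pieces[5] = 2
pieces[6] = 2
pieces[7] = 1
pieces[8] = 2

2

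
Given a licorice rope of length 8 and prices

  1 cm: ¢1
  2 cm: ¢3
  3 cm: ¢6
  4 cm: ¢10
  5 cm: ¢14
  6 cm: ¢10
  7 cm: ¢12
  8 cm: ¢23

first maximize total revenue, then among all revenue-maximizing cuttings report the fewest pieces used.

Build r[k] bottom-up: r[k] = max over allowed piece i of (p[i] + r[k−i]).
r[1] = 1
r[2] = 3
r[3] = 6
r[4] = 10
r[5] = 14
r[6] = 15  (first piece 1, then r[5]=14)
r[7] = 17  (first piece 2, then r[5]=14)
r[8] = 23
Maximum revenue is ¢23.
Now minimize piece count subject to staying optimal: for each k, pieces[k] = 1 + min over i with p[i]+r[k−i]=r[k] of pieces[k−i].
pieces[5] = 1
pieces[6] = 2
pieces[7] = 2
pieces[8] = 1

1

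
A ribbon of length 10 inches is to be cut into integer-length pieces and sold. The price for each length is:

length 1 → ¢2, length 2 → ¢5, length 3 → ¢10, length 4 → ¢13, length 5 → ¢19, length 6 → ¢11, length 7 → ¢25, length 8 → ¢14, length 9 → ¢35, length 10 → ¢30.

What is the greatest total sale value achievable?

38

Let r[k] be the best obtainable value from length k. For each k, try every first piece i and keep the best of price[i] + r[k−i].
r[1] = 2
r[2] = max(2+2, 5+0) = 5
r[3] = max(2+5, 5+2, 10+0) = 10
r[4] = max(2+10, 5+5, 10+2, 13+0) = 13
r[5] = max(2+13, 5+10, 10+5, 13+2, 19+0) = 19
r[6] = max(2+19, 5+13, 10+10, 13+5, 19+2, 11+0) = 21
r[7] = max(2+21, 5+19, 10+13, …, 11+2, 25+0) = 25
r[8] = max(2+25, 5+21, 10+19, …, 25+2, 14+0) = 29
r[9] = max(2+29, 5+25, 10+21, …, 14+2, 35+0) = 35
r[10] = max(2+35, 5+29, 10+25, …, 35+2, 30+0) = 38
One optimal cutting: 5 + 5 → ¢19 + ¢19 = ¢38.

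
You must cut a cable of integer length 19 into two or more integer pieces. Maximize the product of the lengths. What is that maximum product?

Let P[k] be the best product for length k (with at least one cut). For each first piece i, the rest contributes max(k−i, P[k−i]).
P[2] = 1·max(1,0) = 1·1 = 1
P[3] = max(1·2, 2·1) = 2
P[4] = max(1·3, 2·2, 3·1) = 4
P[5] = max(1·4, 2·3, 3·2, 4·1) = 6
P[6] = max(1·6, 2·4, 3·3, 4·2, 5·1) = 9
P[7] = max(1·9, 2·6, 3·4, 4·3, 5·2, 6·1) = 12
P[8] = max(1·12, 2·9, 3·6, …, 6·2, 7·1) = 18
P[9] = max(1·18, 2·12, 3·9, …, 7·2, 8·1) = 27
P[10] = max(1·27, 2·18, 3·12, …, 8·2, 9·1) = 36
P[11] = max(1·36, 2·27, 3·18, …, 9·2, 10·1) = 54
P[12] = max(1·54, 2·36, 3·27, …, 10·2, 11·1) = 81
P[13] = max(1·81, 2·54, 3·36, …, 11·2, 12·1) = 108
P[14] = max(1·108, 2·81, 3·54, …, 12·2, 13·1) = 162
P[15] = max(1·162, 2·108, 3·81, …, 13·2, 14·1) = 243
P[16] = max(1·243, 2·162, 3·108, …, 14·2, 15·1) = 324
P[17] = max(1·324, 2·243, 3·162, …, 15·2, 16·1) = 486
P[18] = max(1·486, 2·324, 3·243, …, 16·2, 17·1) = 729
P[19] = max(1·729, 2·486, 3·324, …, 17·2, 18·1) = 972
One optimal split: 3 + 3 + 3 + 3 + 3 + 2 + 2; product 3·3·3·3·3·2·2 = 972.

972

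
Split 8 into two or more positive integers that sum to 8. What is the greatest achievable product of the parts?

18

Fill g[k] for k=2..8: at each k try every first piece i and multiply by the better of (k−i) uncut or g[k−i].
Small cases: g[2]=1.
g[3] = 1×max(2,1) = 1×2 = 2
g[4] = 2×max(2,1) = 2×2 = 4
g[5] = 2×max(3,2) = 2×3 = 6
g[6] = 3×max(3,2) = 3×3 = 9
g[7] = 2×max(5,6) = 2×6 = 12
g[8] = 2×max(6,9) = 2×9 = 18
One optimal split: 3 + 3 + 2; product 3×3×2 = 18.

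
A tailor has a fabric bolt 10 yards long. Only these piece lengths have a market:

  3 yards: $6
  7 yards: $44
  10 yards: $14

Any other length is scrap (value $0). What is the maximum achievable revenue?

50

Let best[k] be the best obtainable value from length k. For each k, try every first piece i and keep the best of price[i] + best[k−i].
best[1] = 0
best[2] = 0
best[3] = 6
best[4] = 6
best[5] = 6
best[6] = 12  (first piece 3, then best[3]=6)
best[7] = 44
best[8] = 44
best[9] = 44
best[10] = 50  (first piece 3, then best[7]=44)
One optimal cutting: 7 + 3 → $50.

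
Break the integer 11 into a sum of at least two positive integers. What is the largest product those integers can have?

54

Fill prod[k] for k=2..11: at each k try every first piece i and multiply by the better of (k−i) uncut or prod[k−i].
prod[2] = 1×max(1,0) = 1×1 = 1
prod[3] = max(1×2, 2×1) = 2
prod[4] = max(1×3, 2×2, 3×1) = 4
prod[5] = max(1×4, 2×3, 3×2, 4×1) = 6
prod[6] = max(1×6, 2×4, 3×3, 4×2, 5×1) = 9
prod[7] = max(1×9, 2×6, 3×4, 4×3, 5×2, 6×1) = 12
prod[8] = max(1×12, 2×9, 3×6, …, 6×2, 7×1) = 18
prod[9] = max(1×18, 2×12, 3×9, …, 7×2, 8×1) = 27
prod[10] = max(1×27, 2×18, 3×12, …, 8×2, 9×1) = 36
prod[11] = max(1×36, 2×27, 3×18, …, 9×2, 10×1) = 54
One optimal split: 3 + 3 + 3 + 2; product 3×3×3×2 = 54.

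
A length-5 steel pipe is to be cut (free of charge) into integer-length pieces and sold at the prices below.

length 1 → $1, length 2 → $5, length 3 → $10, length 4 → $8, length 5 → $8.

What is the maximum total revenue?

15

Consider every possible first cut. R[k] is the best of p[i]+R[k−i] over all sellable i≤k.
R[1] = 1
R[2] = max(1+1, 5+0) = 5
R[3] = max(1+5, 5+1, 10+0) = 10
R[4] = max(1+10, 5+5, 10+1, 8+0) = 11
R[5] = max(1+11, 5+10, 10+5, 8+1, 8+0) = 15
One optimal cutting: 3 + 2 → $10 + $5 = $15.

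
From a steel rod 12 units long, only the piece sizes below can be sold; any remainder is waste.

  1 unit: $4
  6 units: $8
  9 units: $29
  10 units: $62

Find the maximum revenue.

70

Let f[k] be the best obtainable value from length k. For each k, try every first piece i and keep the best of price[i] + f[k−i].
f[1] = 4
f[2] = 8  (first piece 1, then f[1]=4)
f[3] = 12  (first piece 1, then f[2]=8)
f[4] = 16  (first piece 1, then f[3]=12)
f[5] = 20  (first piece 1, then f[4]=16)
f[6] = max(4+20, 8+0) = 24
f[7] = max(4+24, 8+4) = 28
f[8] = max(4+28, 8+8) = 32
f[9] = max(4+32, 8+12, 29+0) = 36
f[10] = max(4+36, 8+16, 29+4, 62+0) = 62
f[11] = max(4+62, 8+20, 29+8, 62+4) = 66
f[12] = max(4+66, 8+24, 29+12, 62+8) = 70
One optimal cutting: 10 + 1 + 1 → $70.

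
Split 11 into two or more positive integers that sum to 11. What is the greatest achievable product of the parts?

Fill P[k] for k=2..11: at each k try every first piece i and multiply by the better of (k−i) uncut or P[k−i].
P[2] = 1·max(1,0) = 1·1 = 1
P[3] = 1·max(2,1) = 1·2 = 2
P[4] = 2·max(2,1) = 2·2 = 4
P[5] = 2·max(3,2) = 2·3 = 6
P[6] = 3·max(3,2) = 3·3 = 9
P[7] = 2·max(5,6) = 2·6 = 12
P[8] = 2·max(6,9) = 2·9 = 18
P[9] = 3·max(6,9) = 3·9 = 27
P[10] = 2·max(8,18) = 2·18 = 36
P[11] = 2·max(9,27) = 2·27 = 54
One optimal split: 3 + 3 + 3 + 2; product 3·3·3·2 = 54.

54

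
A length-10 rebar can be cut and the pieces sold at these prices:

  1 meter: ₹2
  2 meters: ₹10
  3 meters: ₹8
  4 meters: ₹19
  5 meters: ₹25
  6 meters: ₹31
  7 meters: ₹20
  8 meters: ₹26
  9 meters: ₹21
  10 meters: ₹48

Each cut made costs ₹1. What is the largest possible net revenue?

Build r[k] bottom-up: r[k] = max over allowed piece i of (p[i] + r[k−i]) − 1 per cut.
r[1] = 2
r[2] = max(2+2-1, 10+0) = 10
r[3] = max(2+10-1, 10+2-1, 8+0) = 11
r[4] = max(2+11-1, 10+10-1, 8+2-1, 19+0) = 19
r[5] = max(2+19-1, 10+11-1, 8+10-1, 19+2-1, 25+0) = 25
r[6] = max(2+25-1, 10+19-1, 8+11-1, 19+10-1, 25+2-1, 31+0) = 31
r[7] = max(2+31-1, 10+25-1, 8+19-1, …, 31+2-1, 20+0) = 34
r[8] = max(2+34-1, 10+31-1, 8+25-1, …, 20+2-1, 26+0) = 40
r[9] = max(2+40-1, 10+34-1, 8+31-1, …, 26+2-1, 21+0) = 43
r[10] = max(2+43-1, 10+40-1, 8+34-1, …, 21+2-1, 48+0) = 49
One optimal plan: pieces 6 + 2 + 2 (2 cuts) → ₹51 − ₹2 = ₹49.

49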